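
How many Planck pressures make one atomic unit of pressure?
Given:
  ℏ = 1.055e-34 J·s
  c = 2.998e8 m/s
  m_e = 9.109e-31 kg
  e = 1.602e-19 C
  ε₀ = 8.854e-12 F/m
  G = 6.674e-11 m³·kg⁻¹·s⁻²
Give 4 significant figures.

6.323e-101

atomic unit of pressure: P_au = E_h/a₀³ = m_e⁴e¹⁰/((4πε₀)⁵ℏ⁸) = 2.929e13 Pa
Planck pressure: p_P = c⁷/(ℏG²) = 4.632e113 Pa
ratio = 2.929e13 / 4.632e113 = 6.323e-101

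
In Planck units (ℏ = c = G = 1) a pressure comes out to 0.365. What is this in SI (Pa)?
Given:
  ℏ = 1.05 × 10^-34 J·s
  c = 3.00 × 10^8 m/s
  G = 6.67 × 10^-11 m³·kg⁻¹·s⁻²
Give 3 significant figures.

One Planck pressure: p_P = c⁷/(ℏG²) = 4.68 × 10^113 Pa.
0.365 × 4.68 × 10^113 Pa = 1.71 × 10^113 Pa

1.71 × 10^113 Pa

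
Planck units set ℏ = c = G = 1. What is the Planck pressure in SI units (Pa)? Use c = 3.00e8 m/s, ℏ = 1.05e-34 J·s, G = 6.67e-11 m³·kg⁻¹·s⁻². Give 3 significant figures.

The unique combination of the constants set to 1 with dimensions of pressure is p_P = c⁷/(ℏG²).
  = 2.19e59 / 4.67e-55
  = 4.68e113 Pa

4.68e113 Pa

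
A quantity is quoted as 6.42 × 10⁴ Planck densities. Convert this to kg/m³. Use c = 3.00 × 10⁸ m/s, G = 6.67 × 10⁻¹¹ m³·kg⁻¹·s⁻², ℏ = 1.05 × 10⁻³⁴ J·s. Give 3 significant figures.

One Planck density: ρ_P = c⁵/(ℏG²) = 5.20 × 10⁹⁶ kg/m³.
6.42 × 10⁴ × 5.20 × 10⁹⁶ kg/m³ = 3.34 × 10¹⁰¹ kg/m³

3.34 × 10¹⁰¹ kg/m³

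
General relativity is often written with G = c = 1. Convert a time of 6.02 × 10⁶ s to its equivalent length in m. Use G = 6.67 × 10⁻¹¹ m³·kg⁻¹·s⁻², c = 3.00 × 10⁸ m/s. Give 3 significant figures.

Time → length via c.
6.02 × 10⁶ s × (c) = 1.81 × 10¹⁵ m

1.81 × 10¹⁵ m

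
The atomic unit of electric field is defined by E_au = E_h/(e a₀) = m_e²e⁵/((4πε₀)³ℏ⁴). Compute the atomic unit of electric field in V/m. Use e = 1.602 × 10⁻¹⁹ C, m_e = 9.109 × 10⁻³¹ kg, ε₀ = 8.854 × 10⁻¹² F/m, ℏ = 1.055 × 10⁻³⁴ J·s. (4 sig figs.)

5.131 × 10¹¹ V/m

E_au = E_h/(e a₀) = m_e²e⁵/((4πε₀)³ℏ⁴)
E_h = 4.354 × 10⁻¹⁸ J
a₀ = 5.297 × 10⁻¹¹ m
E_h/(e·a₀) = 5.131 × 10¹¹ V/m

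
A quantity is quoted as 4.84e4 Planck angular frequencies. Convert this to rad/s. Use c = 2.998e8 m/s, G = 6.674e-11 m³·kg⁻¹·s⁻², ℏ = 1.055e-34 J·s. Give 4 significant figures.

One Planck angular frequency: ω_P = √(c⁵/(ℏG)) = 1.855e43 rad/s.
4.84e4 × 1.855e43 rad/s = 8.976e47 rad/s

8.976e47 rad/s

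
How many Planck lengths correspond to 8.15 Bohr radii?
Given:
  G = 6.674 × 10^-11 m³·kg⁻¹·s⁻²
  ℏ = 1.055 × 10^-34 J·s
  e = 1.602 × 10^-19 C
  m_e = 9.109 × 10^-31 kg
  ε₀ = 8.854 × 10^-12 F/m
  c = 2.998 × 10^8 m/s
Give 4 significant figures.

Bohr radius: a₀ = 4πε₀ℏ²/(m_e e²) = 5.297 × 10^-11 m
Planck length: ℓ_P = √(ℏG/c³) = 1.616 × 10^-35 m
8.15 × 5.297 × 10^-11 / 1.616 × 10^-35 = 2.671 × 10^25

2.671 × 10^25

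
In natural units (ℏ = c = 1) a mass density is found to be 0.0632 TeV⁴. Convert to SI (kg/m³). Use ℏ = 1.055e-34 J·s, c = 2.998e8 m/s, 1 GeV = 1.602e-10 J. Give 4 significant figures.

Mass density is [E]/(c²[L]³) = [E]⁴/(ℏ³c⁵).
1 GeV⁴ → 1/(ℏ³c⁵) × (1 GeV in J)⁴ = 2.316e20 kg/m³.
Convert the energy scale: 0.0632 TeV⁴ = 6.32e10 GeV⁴.
Result: 6.32e10 × 2.316e20 = 1.464e31 kg/m³.

1.464e31 kg/m³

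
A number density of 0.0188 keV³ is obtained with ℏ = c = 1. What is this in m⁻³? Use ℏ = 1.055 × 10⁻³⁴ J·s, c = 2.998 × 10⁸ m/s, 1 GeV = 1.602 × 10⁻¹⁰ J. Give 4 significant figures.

2.443 × 10²⁷ m⁻³

Number density is [L]⁻³ = [E]³/(ℏc)³.
1 GeV³ → 1/(ℏc)³ × (1 GeV in J)³ = 1.299 × 10⁴⁷ m⁻³.
Convert the energy scale: 0.0188 keV³ = 1.88 × 10⁻²⁰ GeV³.
Result: 1.88 × 10⁻²⁰ × 1.299 × 10⁴⁷ = 2.443 × 10²⁷ m⁻³.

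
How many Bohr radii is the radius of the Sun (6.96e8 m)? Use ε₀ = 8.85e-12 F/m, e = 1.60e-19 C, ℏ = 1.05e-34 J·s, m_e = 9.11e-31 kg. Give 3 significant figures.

Bohr radius: a₀ = 4πε₀ℏ²/(m_e e²) = 5.26e-11 m.
6.96e8 / 5.26e-11 = 1.32e19

1.32e19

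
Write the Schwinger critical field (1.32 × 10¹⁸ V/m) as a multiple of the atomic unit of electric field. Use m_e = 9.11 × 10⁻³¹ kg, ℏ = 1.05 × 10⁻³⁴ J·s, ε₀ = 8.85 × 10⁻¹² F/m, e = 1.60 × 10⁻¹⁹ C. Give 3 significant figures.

atomic unit of electric field: E_au = E_h/(e a₀) = m_e²e⁵/((4πε₀)³ℏ⁴) = 5.20 × 10¹¹ V/m.
1.32 × 10¹⁸ / 5.20 × 10¹¹ = 2.54 × 10⁶

2.54 × 10⁶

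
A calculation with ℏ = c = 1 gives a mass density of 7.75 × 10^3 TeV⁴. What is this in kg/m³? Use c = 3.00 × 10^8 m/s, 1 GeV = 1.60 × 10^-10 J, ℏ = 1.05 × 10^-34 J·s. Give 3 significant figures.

Mass density is [E]/(c²[L]³) = [E]⁴/(ℏ³c⁵).
1 GeV⁴ → 1/(ℏ³c⁵) × (1 GeV in J)⁴ = 2.33 × 10^20 kg/m³.
Convert the energy scale: 7.75 × 10^3 TeV⁴ = 7.75 × 10^15 GeV⁴.
Result: 7.75 × 10^15 × 2.33 × 10^20 = 1.81 × 10^36 kg/m³.

1.81 × 10^36 kg/m³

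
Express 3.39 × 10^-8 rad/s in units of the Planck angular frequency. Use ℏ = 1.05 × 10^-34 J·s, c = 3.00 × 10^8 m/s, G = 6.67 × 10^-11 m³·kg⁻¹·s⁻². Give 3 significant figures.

Planck angular frequency: ω_P = √(c⁵/(ℏG)) = 1.86 × 10^43 rad/s.
3.39 × 10^-8 / 1.86 × 10^43 = 1.82 × 10^-51

1.82 × 10^-51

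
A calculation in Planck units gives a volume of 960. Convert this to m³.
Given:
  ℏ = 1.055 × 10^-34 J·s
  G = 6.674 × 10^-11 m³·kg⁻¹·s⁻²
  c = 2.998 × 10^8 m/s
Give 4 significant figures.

4.055 × 10^-102 m³

One Planck volume: V_P = (ℏG/c³)^(3/2) = 4.224 × 10^-105 m³.
960 × 4.224 × 10^-105 m³ = 4.055 × 10^-102 m³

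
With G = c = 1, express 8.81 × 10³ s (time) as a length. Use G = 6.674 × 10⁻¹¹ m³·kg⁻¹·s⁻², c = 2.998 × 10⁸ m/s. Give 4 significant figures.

2.641 × 10¹² m

Time → length via c.
8.81 × 10³ s × (c) = 2.641 × 10¹² m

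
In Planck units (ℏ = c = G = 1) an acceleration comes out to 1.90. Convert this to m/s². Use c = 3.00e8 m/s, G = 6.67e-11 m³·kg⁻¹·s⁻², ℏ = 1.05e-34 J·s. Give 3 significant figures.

One Planck acceleration: a_P = √(c⁷/(ℏG)) = 5.59e51 m/s².
1.90 × 5.59e51 m/s² = 1.06e52 m/s²

1.06e52 m/s²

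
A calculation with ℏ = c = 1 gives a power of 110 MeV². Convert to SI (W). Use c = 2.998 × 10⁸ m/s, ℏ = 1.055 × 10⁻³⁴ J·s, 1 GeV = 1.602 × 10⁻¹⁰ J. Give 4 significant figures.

2.676 × 10¹⁰ W

Power is [E]/[T] = [E]²/ℏ.
1 GeV² → 1/ℏ × (1 GeV in J)² = 2.433 × 10¹⁴ W.
Convert the energy scale: 110 MeV² = 1.10 × 10⁻⁴ GeV².
Result: 1.10 × 10⁻⁴ × 2.433 × 10¹⁴ = 2.676 × 10¹⁰ W.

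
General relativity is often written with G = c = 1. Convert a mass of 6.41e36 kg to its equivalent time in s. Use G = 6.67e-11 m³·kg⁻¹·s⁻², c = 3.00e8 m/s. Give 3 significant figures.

15.8 s

Mass → time via G/c³.
6.41e36 kg × (G/c³) = 15.8 s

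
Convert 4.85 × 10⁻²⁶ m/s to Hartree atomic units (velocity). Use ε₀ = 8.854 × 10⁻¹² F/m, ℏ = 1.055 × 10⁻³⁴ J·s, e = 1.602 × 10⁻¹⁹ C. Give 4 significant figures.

2.218 × 10⁻³²

atomic unit of velocity: v_au = e²/(4πε₀ℏ) = 2.186 × 10⁶ m/s.
4.85 × 10⁻²⁶ / 2.186 × 10⁶ = 2.218 × 10⁻³²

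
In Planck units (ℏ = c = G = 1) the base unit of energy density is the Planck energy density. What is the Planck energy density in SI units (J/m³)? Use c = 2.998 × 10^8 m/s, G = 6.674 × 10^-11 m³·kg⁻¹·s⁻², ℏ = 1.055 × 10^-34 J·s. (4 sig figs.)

u_P = c⁷/(ℏG²)
  = 2.177 × 10^59 / 4.699 × 10^-55
  = 4.632 × 10^113 J/m³

4.632 × 10^113 J/m³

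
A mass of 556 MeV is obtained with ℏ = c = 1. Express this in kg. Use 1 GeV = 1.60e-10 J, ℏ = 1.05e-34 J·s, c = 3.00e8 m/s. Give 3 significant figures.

Mass is [E]/c²; divide by c².
1 GeV → 1/c² × (1 GeV in J) = 1.78e-27 kg.
Convert the energy scale: 556 MeV = 0.556 GeV.
Result: 0.556 × 1.78e-27 = 9.88e-28 kg.

9.88e-28 kg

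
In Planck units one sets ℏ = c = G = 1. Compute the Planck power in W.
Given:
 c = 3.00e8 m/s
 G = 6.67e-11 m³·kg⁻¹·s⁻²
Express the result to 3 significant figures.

3.64e52 W

P_P = c⁵/G
  = 2.43e42 / 6.67e-11
  = 3.64e52 W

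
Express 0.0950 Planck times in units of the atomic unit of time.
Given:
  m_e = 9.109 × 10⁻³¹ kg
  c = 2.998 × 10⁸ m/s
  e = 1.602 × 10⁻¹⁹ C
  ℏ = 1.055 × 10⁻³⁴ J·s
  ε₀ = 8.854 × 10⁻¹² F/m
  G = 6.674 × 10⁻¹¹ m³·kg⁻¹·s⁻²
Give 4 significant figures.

Planck time: t_P = √(ℏG/c⁵) = 5.392 × 10⁻⁴⁴ s
atomic unit of time: τ_au = (4πε₀)²ℏ³/(m_e e⁴) = 2.423 × 10⁻¹⁷ s
0.0950 × 5.392 × 10⁻⁴⁴ / 2.423 × 10⁻¹⁷ = 2.114 × 10⁻²⁸

2.114 × 10⁻²⁸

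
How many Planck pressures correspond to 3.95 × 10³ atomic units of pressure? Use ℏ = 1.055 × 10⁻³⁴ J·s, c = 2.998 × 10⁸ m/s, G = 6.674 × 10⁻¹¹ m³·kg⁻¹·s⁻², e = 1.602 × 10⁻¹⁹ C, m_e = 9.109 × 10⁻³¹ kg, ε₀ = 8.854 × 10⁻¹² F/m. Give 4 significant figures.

atomic unit of pressure: P_au = E_h/a₀³ = m_e⁴e¹⁰/((4πε₀)⁵ℏ⁸) = 2.929 × 10¹³ Pa
Planck pressure: p_P = c⁷/(ℏG²) = 4.632 × 10¹¹³ Pa
3.95 × 10³ × 2.929 × 10¹³ / 4.632 × 10¹¹³ = 2.498 × 10⁻⁹⁷

2.498 × 10⁻⁹⁷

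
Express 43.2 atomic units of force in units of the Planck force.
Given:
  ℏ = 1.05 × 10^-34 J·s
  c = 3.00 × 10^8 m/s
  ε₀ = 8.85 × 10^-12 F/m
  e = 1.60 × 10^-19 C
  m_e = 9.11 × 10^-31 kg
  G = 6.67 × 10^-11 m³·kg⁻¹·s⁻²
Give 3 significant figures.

atomic unit of force: F_au = E_h/a₀ = m_e²e⁶/((4πε₀)³ℏ⁴) = 8.33 × 10^-8 N
Planck force: F_P = c⁴/G = 1.21 × 10^44 N
43.2 × 8.33 × 10^-8 / 1.21 × 10^44 = 2.96 × 10^-50

2.96 × 10^-50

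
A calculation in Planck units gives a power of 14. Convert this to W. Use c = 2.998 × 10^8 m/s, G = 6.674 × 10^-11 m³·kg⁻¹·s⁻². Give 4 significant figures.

5.080 × 10^53 W

One Planck power: P_P = c⁵/G = 3.629 × 10^52 W.
14 × 3.629 × 10^52 W = 5.080 × 10^53 W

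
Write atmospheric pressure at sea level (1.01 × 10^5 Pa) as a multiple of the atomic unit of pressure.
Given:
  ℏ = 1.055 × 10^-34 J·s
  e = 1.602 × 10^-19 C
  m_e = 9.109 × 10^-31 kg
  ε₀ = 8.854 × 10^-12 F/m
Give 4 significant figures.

3.448 × 10^-9

atomic unit of pressure: P_au = E_h/a₀³ = m_e⁴e¹⁰/((4πε₀)⁵ℏ⁸) = 2.929 × 10^13 Pa.
1.01 × 10^5 / 2.929 × 10^13 = 3.448 × 10^-9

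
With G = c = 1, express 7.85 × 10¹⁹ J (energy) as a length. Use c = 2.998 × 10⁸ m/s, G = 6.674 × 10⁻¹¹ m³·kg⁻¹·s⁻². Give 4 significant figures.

6.485 × 10⁻²⁵ m

Energy → length via G/c⁴.
7.85 × 10¹⁹ J × (G/c⁴) = 6.485 × 10⁻²⁵ m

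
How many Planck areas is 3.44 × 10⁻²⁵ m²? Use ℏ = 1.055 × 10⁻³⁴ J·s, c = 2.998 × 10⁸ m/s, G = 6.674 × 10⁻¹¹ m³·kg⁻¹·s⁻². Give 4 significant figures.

1.316 × 10⁴⁵

Planck area: A_P = ℏG/c³ = 2.613 × 10⁻⁷⁰ m².
3.44 × 10⁻²⁵ / 2.613 × 10⁻⁷⁰ = 1.316 × 10⁴⁵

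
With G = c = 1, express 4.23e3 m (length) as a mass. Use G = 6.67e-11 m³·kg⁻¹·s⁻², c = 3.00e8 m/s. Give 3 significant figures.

5.71e30 kg

Length → mass via c²/G.
4.23e3 m × (c²/G) = 5.71e30 kg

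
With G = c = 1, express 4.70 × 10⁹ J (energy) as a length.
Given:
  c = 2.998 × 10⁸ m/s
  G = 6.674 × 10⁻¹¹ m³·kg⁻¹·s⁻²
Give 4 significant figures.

Energy → length via G/c⁴.
4.70 × 10⁹ J × (G/c⁴) = 3.883 × 10⁻³⁵ m

3.883 × 10⁻³⁵ m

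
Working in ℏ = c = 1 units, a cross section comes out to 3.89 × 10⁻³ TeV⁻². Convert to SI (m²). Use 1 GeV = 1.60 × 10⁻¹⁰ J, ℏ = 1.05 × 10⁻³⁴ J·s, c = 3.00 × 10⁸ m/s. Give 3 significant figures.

Area is [L]² = [E]⁻²·(ℏc)²; restore (ℏc)².
1 GeV⁻² → (ℏc)² × (1 GeV in J)⁻² = 3.88 × 10⁻³² m².
Convert the energy scale: 3.89 × 10⁻³ TeV⁻² = 3.89 × 10⁻⁹ GeV⁻².
Result: 3.89 × 10⁻⁹ × 3.88 × 10⁻³² = 1.51 × 10⁻⁴⁰ m².

1.51 × 10⁻⁴⁰ m²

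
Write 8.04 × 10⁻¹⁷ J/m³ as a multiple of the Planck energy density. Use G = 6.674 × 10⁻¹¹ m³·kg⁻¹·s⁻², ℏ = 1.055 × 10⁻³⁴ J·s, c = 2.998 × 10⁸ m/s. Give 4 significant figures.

Planck energy density: u_P = c⁷/(ℏG²) = 4.632 × 10¹¹³ J/m³.
8.04 × 10⁻¹⁷ / 4.632 × 10¹¹³ = 1.736 × 10⁻¹³⁰

1.736 × 10⁻¹³⁰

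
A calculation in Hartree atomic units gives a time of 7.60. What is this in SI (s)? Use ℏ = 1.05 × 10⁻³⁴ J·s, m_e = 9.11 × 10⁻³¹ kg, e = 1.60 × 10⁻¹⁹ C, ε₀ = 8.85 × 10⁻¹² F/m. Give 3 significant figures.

One atomic unit of time: τ_au = (4πε₀)²ℏ³/(m_e e⁴) = 2.40 × 10⁻¹⁷ s.
7.60 × 2.40 × 10⁻¹⁷ s = 1.82 × 10⁻¹⁶ s

1.82 × 10⁻¹⁶ s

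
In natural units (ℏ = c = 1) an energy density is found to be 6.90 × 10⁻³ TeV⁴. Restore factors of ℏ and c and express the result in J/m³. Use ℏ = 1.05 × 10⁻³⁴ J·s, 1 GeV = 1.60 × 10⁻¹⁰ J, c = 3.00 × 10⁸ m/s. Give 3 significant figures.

1.45 × 10⁴⁷ J/m³

[E]/[L]³ = [E]⁴/(ℏc)³; restore (ℏc)⁻³.
1 GeV⁴ → 1/(ℏc)³ × (1 GeV in J)⁴ = 2.10 × 10³⁷ J/m³.
Convert the energy scale: 6.90 × 10⁻³ TeV⁴ = 6.90 × 10⁹ GeV⁴.
Result: 6.90 × 10⁹ × 2.10 × 10³⁷ = 1.45 × 10⁴⁷ J/m³.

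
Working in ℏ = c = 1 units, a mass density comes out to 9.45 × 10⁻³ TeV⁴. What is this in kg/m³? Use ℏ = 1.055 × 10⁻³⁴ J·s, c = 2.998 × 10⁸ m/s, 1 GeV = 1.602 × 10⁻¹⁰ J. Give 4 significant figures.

Mass density is [E]/(c²[L]³) = [E]⁴/(ℏ³c⁵).
1 GeV⁴ → 1/(ℏ³c⁵) × (1 GeV in J)⁴ = 2.316 × 10²⁰ kg/m³.
Convert the energy scale: 9.45 × 10⁻³ TeV⁴ = 9.45 × 10⁹ GeV⁴.
Result: 9.45 × 10⁹ × 2.316 × 10²⁰ = 2.189 × 10³⁰ kg/m³.

2.189 × 10³⁰ kg/m³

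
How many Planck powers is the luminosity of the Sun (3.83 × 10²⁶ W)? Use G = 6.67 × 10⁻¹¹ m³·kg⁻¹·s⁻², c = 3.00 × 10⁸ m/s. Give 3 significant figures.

1.05 × 10⁻²⁶

Planck power: P_P = c⁵/G = 3.64 × 10⁵² W.
3.83 × 10²⁶ / 3.64 × 10⁵² = 1.05 × 10⁻²⁶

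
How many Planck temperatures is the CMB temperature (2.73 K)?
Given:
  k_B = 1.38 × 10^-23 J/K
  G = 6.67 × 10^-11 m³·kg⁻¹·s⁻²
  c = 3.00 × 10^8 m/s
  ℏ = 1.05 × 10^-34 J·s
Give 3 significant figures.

Planck temperature: T_P = √(ℏc⁵/G) / k_B = 1.42 × 10^32 K.
2.73 / 1.42 × 10^32 = 1.93 × 10^-32

1.93 × 10^-32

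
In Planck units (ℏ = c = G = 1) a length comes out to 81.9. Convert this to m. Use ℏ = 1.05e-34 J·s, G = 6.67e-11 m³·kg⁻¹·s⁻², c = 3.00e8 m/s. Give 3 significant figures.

One Planck length: ℓ_P = √(ℏG/c³) = 1.61e-35 m.
81.9 × 1.61e-35 m = 1.32e-33 m

1.32e-33 m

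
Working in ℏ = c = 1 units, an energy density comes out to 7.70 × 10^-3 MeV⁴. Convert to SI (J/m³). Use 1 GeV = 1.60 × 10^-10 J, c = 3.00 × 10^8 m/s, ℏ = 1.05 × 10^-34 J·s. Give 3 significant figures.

1.61 × 10^23 J/m³

[E]/[L]³ = [E]⁴/(ℏc)³; restore (ℏc)⁻³.
1 GeV⁴ → 1/(ℏc)³ × (1 GeV in J)⁴ = 2.10 × 10^37 J/m³.
Convert the energy scale: 7.70 × 10^-3 MeV⁴ = 7.70 × 10^-15 GeV⁴.
Result: 7.70 × 10^-15 × 2.10 × 10^37 = 1.61 × 10^23 J/m³.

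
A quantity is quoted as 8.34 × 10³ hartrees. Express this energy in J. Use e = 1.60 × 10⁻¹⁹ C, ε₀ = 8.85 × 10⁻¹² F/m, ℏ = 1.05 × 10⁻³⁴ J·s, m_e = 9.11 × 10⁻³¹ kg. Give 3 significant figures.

3.65 × 10⁻¹⁴ J

One hartree: E_h = m_e e⁴/(4πε₀ℏ)² = 4.38 × 10⁻¹⁸ J.
8.34 × 10³ × 4.38 × 10⁻¹⁸ J = 3.65 × 10⁻¹⁴ J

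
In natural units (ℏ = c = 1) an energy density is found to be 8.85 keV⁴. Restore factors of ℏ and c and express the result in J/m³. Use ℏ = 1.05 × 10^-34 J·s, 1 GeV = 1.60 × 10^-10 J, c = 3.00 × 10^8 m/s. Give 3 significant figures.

1.86 × 10^14 J/m³

[E]/[L]³ = [E]⁴/(ℏc)³; restore (ℏc)⁻³.
1 GeV⁴ → 1/(ℏc)³ × (1 GeV in J)⁴ = 2.10 × 10^37 J/m³.
Convert the energy scale: 8.85 keV⁴ = 8.85 × 10^-24 GeV⁴.
Result: 8.85 × 10^-24 × 2.10 × 10^37 = 1.86 × 10^14 J/m³.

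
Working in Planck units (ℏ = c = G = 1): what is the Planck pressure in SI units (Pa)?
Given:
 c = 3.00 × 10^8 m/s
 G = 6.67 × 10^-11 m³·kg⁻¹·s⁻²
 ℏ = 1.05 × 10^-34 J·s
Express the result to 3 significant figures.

4.68 × 10^113 Pa

The unique combination of the constants set to 1 with dimensions of pressure is p_P = c⁷/(ℏG²).
  = 2.19 × 10^59 / 4.67 × 10^-55
  = 4.68 × 10^113 Pa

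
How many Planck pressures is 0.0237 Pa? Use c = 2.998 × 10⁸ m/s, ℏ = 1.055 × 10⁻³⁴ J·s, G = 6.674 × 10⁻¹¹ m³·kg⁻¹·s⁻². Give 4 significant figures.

5.116 × 10⁻¹¹⁶

Planck pressure: p_P = c⁷/(ℏG²) = 4.632 × 10¹¹³ Pa.
0.0237 / 4.632 × 10¹¹³ = 5.116 × 10⁻¹¹⁶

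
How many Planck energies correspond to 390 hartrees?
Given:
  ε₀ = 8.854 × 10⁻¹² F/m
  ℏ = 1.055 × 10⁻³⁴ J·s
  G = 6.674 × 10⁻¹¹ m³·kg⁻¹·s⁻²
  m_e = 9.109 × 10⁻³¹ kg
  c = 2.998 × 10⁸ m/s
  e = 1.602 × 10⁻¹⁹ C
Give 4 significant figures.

8.679 × 10⁻²⁵

hartree: E_h = m_e e⁴/(4πε₀ℏ)² = 4.354 × 10⁻¹⁸ J
Planck energy: E_P = √(ℏc⁵/G) = 1.957 × 10⁹ J
390 × 4.354 × 10⁻¹⁸ / 1.957 × 10⁹ = 8.679 × 10⁻²⁵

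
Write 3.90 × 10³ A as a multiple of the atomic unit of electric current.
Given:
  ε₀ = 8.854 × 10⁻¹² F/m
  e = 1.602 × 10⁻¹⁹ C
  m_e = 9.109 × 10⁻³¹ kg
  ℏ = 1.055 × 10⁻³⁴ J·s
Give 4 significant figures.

atomic unit of electric current: I_au = e E_h/ℏ = m_e e⁵/((4πε₀)²ℏ³) = 6.612 × 10⁻³ A.
3.90 × 10³ / 6.612 × 10⁻³ = 5.898 × 10⁵

5.898 × 10⁵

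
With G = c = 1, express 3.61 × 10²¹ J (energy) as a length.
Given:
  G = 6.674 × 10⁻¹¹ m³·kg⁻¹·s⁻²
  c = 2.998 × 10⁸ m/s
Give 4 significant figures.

Energy → length via G/c⁴.
3.61 × 10²¹ J × (G/c⁴) = 2.982 × 10⁻²³ m

2.982 × 10⁻²³ m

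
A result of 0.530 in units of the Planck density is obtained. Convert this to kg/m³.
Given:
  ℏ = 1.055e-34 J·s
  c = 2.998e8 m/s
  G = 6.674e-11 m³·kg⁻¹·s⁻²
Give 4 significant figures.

2.732e96 kg/m³

One Planck density: ρ_P = c⁵/(ℏG²) = 5.154e96 kg/m³.
0.530 × 5.154e96 kg/m³ = 2.732e96 kg/m³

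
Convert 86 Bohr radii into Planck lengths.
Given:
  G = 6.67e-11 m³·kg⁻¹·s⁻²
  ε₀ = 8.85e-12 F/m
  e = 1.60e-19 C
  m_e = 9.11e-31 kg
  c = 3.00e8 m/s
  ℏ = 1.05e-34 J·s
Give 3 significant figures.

Bohr radius: a₀ = 4πε₀ℏ²/(m_e e²) = 5.26e-11 m
Planck length: ℓ_P = √(ℏG/c³) = 1.61e-35 m
86 × 5.26e-11 / 1.61e-35 = 2.81e26

2.81e26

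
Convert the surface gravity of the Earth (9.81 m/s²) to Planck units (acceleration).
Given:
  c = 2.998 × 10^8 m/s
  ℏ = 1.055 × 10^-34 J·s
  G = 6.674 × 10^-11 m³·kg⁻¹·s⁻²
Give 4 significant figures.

Planck acceleration: a_P = √(c⁷/(ℏG)) = 5.560 × 10^51 m/s².
9.81 / 5.560 × 10^51 = 1.764 × 10^-51

1.764 × 10^-51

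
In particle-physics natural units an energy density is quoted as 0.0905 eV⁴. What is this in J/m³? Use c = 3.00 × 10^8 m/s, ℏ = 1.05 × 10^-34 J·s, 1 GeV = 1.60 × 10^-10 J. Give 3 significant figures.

1.90 J/m³

[E]/[L]³ = [E]⁴/(ℏc)³; restore (ℏc)⁻³.
1 GeV⁴ → 1/(ℏc)³ × (1 GeV in J)⁴ = 2.10 × 10^37 J/m³.
Convert the energy scale: 0.0905 eV⁴ = 9.05 × 10^-38 GeV⁴.
Result: 9.05 × 10^-38 × 2.10 × 10^37 = 1.90 J/m³.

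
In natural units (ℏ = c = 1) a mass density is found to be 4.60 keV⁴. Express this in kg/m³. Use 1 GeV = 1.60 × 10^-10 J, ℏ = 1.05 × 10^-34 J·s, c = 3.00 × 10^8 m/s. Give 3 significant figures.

1.07 × 10^-3 kg/m³

Mass density is [E]/(c²[L]³) = [E]⁴/(ℏ³c⁵).
1 GeV⁴ → 1/(ℏ³c⁵) × (1 GeV in J)⁴ = 2.33 × 10^20 kg/m³.
Convert the energy scale: 4.60 keV⁴ = 4.60 × 10^-24 GeV⁴.
Result: 4.60 × 10^-24 × 2.33 × 10^20 = 1.07 × 10^-3 kg/m³.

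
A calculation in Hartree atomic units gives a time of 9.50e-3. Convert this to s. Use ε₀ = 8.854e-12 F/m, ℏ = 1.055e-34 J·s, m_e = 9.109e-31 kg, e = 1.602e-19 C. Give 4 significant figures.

2.302e-19 s

One atomic unit of time: τ_au = (4πε₀)²ℏ³/(m_e e⁴) = 2.423e-17 s.
9.50e-3 × 2.423e-17 s = 2.302e-19 s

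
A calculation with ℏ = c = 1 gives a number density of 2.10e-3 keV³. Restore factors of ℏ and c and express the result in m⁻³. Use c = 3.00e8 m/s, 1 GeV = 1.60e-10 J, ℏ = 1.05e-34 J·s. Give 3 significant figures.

2.75e26 m⁻³

Number density is [L]⁻³ = [E]³/(ℏc)³.
1 GeV³ → 1/(ℏc)³ × (1 GeV in J)³ = 1.31e47 m⁻³.
Convert the energy scale: 2.10e-3 keV³ = 2.10e-21 GeV³.
Result: 2.10e-21 × 1.31e47 = 2.75e26 m⁻³.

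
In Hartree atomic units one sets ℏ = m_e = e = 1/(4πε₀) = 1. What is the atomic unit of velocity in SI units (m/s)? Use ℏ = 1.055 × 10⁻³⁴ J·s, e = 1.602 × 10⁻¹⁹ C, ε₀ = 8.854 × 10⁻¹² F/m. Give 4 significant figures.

2.186 × 10⁶ m/s

v_au = e²/(4πε₀ℏ)
  = 2.566 × 10⁻³⁸ / 1.174 × 10⁻⁴⁴
  = 2.186 × 10⁶ m/s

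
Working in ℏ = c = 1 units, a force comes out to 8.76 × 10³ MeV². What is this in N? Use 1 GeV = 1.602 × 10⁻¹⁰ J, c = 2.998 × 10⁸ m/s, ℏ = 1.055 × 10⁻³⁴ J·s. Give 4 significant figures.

7.108 × 10³ N

Force is [E]/[L] = [E]²/(ℏc); restore (ℏc)⁻¹.
1 GeV² → 1/(ℏc) × (1 GeV in J)² = 8.114 × 10⁵ N.
Convert the energy scale: 8.76 × 10³ MeV² = 8.76 × 10⁻³ GeV².
Result: 8.76 × 10⁻³ × 8.114 × 10⁵ = 7.108 × 10³ N.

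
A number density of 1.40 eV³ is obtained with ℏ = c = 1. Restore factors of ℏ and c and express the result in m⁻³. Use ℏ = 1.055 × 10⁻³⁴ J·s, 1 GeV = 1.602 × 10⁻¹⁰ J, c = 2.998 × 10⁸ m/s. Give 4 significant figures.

1.819 × 10²⁰ m⁻³

Number density is [L]⁻³ = [E]³/(ℏc)³.
1 GeV³ → 1/(ℏc)³ × (1 GeV in J)³ = 1.299 × 10⁴⁷ m⁻³.
Convert the energy scale: 1.40 eV³ = 1.40 × 10⁻²⁷ GeV³.
Result: 1.40 × 10⁻²⁷ × 1.299 × 10⁴⁷ = 1.819 × 10²⁰ m⁻³.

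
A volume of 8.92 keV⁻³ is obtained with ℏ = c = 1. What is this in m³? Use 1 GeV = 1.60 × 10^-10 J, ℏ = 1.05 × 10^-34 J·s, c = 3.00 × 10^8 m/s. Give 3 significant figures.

6.81 × 10^-29 m³

Volume is [L]³ = [E]⁻³·(ℏc)³.
1 GeV⁻³ → (ℏc)³ × (1 GeV in J)⁻³ = 7.63 × 10^-48 m³.
Convert the energy scale: 8.92 keV⁻³ = 8.92 × 10^18 GeV⁻³.
Result: 8.92 × 10^18 × 7.63 × 10^-48 = 6.81 × 10^-29 m³.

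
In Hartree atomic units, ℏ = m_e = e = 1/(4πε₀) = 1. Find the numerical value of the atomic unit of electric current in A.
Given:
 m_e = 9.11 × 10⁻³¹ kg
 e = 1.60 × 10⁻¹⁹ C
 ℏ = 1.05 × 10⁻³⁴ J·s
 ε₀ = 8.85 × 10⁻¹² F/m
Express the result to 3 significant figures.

6.67 × 10⁻³ A

From ℏ = m_e = e = 1/(4πε₀) = 1 the current scale is I_au = e E_h/ℏ = m_e e⁵/((4πε₀)²ℏ³).
E_h = 4.38 × 10⁻¹⁸ J
e·E_h/ℏ = 6.67 × 10⁻³ A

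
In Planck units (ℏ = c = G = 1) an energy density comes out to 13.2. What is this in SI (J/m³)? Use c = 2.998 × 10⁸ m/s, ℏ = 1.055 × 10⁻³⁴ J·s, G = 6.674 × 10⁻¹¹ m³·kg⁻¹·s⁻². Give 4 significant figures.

6.115 × 10¹¹⁴ J/m³

One Planck energy density: u_P = c⁷/(ℏG²) = 4.632 × 10¹¹³ J/m³.
13.2 × 4.632 × 10¹¹³ J/m³ = 6.115 × 10¹¹⁴ J/m³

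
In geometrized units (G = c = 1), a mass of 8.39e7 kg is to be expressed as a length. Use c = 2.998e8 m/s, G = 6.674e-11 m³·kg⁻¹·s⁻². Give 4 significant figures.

6.230e-20 m

In G = c = 1 units mass has dimensions of length; the conversion factor is G/c².
8.39e7 kg × (G/c²) = 6.230e-20 m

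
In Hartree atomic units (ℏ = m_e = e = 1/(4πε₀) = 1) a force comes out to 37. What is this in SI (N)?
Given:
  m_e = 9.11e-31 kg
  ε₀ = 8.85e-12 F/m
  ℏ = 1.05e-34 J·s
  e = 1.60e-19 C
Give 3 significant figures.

One atomic unit of force: F_au = E_h/a₀ = m_e²e⁶/((4πε₀)³ℏ⁴) = 8.33e-8 N.
37 × 8.33e-8 N = 3.08e-6 N

3.08e-6 N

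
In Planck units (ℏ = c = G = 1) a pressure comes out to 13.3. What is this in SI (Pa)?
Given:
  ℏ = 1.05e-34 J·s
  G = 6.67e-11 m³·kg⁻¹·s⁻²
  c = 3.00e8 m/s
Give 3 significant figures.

One Planck pressure: p_P = c⁷/(ℏG²) = 4.68e113 Pa.
13.3 × 4.68e113 Pa = 6.23e114 Pa

6.23e114 Pa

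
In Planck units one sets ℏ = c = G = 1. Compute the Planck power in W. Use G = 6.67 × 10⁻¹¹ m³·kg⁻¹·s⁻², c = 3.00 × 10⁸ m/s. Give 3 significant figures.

P_P = c⁵/G
  = 2.43 × 10⁴² / 6.67 × 10⁻¹¹
  = 3.64 × 10⁵² W

3.64 × 10⁵² W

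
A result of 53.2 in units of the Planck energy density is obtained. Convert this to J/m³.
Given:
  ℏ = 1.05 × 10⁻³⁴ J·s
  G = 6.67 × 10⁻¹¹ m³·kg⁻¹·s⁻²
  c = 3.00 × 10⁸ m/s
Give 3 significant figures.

One Planck energy density: u_P = c⁷/(ℏG²) = 4.68 × 10¹¹³ J/m³.
53.2 × 4.68 × 10¹¹³ J/m³ = 2.49 × 10¹¹⁵ J/m³

2.49 × 10¹¹⁵ J/m³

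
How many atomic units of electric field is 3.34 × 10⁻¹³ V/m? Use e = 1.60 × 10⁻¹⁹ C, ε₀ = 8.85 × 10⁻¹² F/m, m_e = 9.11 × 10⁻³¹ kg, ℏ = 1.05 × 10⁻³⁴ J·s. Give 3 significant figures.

atomic unit of electric field: E_au = E_h/(e a₀) = m_e²e⁵/((4πε₀)³ℏ⁴) = 5.20 × 10¹¹ V/m.
3.34 × 10⁻¹³ / 5.20 × 10¹¹ = 6.42 × 10⁻²⁵

6.42 × 10⁻²⁵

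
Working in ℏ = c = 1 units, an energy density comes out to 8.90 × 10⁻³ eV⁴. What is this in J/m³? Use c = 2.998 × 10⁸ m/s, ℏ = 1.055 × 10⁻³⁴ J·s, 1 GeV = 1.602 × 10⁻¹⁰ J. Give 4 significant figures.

[E]/[L]³ = [E]⁴/(ℏc)³; restore (ℏc)⁻³.
1 GeV⁴ → 1/(ℏc)³ × (1 GeV in J)⁴ = 2.082 × 10³⁷ J/m³.
Convert the energy scale: 8.90 × 10⁻³ eV⁴ = 8.90 × 10⁻³⁹ GeV⁴.
Result: 8.90 × 10⁻³⁹ × 2.082 × 10³⁷ = 0.1853 J/m³.

0.1853 J/m³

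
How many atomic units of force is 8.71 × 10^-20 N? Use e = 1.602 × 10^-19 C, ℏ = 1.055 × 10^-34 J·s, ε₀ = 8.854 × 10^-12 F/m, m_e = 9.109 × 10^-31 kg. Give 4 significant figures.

atomic unit of force: F_au = E_h/a₀ = m_e²e⁶/((4πε₀)³ℏ⁴) = 8.220 × 10^-8 N.
8.71 × 10^-20 / 8.220 × 10^-8 = 1.060 × 10^-12

1.060 × 10^-12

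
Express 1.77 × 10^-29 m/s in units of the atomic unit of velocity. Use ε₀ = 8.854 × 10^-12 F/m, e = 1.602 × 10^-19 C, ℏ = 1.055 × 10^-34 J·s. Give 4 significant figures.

atomic unit of velocity: v_au = e²/(4πε₀ℏ) = 2.186 × 10^6 m/s.
1.77 × 10^-29 / 2.186 × 10^6 = 8.096 × 10^-36

8.096 × 10^-36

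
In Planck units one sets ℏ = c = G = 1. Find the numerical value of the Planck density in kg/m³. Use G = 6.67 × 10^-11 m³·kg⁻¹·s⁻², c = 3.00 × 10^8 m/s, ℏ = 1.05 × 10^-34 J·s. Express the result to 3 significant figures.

ρ_P = c⁵/(ℏG²)
  = 2.43 × 10^42 / 4.67 × 10^-55
  = 5.20 × 10^96 kg/m³

5.20 × 10^96 kg/m³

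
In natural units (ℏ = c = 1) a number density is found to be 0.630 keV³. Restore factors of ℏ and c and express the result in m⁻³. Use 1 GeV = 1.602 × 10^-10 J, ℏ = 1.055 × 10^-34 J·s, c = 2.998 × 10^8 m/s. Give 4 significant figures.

8.186 × 10^28 m⁻³

Number density is [L]⁻³ = [E]³/(ℏc)³.
1 GeV³ → 1/(ℏc)³ × (1 GeV in J)³ = 1.299 × 10^47 m⁻³.
Convert the energy scale: 0.630 keV³ = 6.30 × 10^-19 GeV³.
Result: 6.30 × 10^-19 × 1.299 × 10^47 = 8.186 × 10^28 m⁻³.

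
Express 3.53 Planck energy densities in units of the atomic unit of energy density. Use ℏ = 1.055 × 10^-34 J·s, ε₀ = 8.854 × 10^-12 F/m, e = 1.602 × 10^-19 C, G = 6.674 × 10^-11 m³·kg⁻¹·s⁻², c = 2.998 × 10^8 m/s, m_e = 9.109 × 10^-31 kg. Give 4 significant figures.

5.583 × 10^100

Planck energy density: u_P = c⁷/(ℏG²) = 4.632 × 10^113 J/m³
atomic unit of energy density: u_au = E_h/a₀³ = m_e⁴e¹⁰/((4πε₀)⁵ℏ⁸) = 2.929 × 10^13 J/m³
3.53 × 4.632 × 10^113 / 2.929 × 10^13 = 5.583 × 10^100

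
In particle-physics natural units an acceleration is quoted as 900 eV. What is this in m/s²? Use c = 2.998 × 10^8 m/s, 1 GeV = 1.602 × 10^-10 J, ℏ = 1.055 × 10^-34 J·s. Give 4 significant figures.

4.097 × 10^26 m/s²

Acceleration is [L]/[T]² = c·[E]/ℏ.
1 GeV → c/ℏ × (1 GeV in J) = 4.552 × 10^32 m/s².
Convert the energy scale: 900 eV = 9.00 × 10^-7 GeV.
Result: 9.00 × 10^-7 × 4.552 × 10^32 = 4.097 × 10^26 m/s².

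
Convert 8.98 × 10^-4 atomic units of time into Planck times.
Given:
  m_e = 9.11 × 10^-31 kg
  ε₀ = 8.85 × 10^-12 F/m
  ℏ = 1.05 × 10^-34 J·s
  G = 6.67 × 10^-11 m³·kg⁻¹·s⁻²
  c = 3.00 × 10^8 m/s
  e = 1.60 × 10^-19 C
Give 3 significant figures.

4.01 × 10^23

atomic unit of time: τ_au = (4πε₀)²ℏ³/(m_e e⁴) = 2.40 × 10^-17 s
Planck time: t_P = √(ℏG/c⁵) = 5.37 × 10^-44 s
8.98 × 10^-4 × 2.40 × 10^-17 / 5.37 × 10^-44 = 4.01 × 10^23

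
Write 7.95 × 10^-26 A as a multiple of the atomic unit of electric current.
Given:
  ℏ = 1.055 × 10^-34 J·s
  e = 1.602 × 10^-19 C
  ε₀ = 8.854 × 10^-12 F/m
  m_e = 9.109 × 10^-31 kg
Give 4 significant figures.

atomic unit of electric current: I_au = e E_h/ℏ = m_e e⁵/((4πε₀)²ℏ³) = 6.612 × 10^-3 A.
7.95 × 10^-26 / 6.612 × 10^-3 = 1.202 × 10^-23

1.202 × 10^-23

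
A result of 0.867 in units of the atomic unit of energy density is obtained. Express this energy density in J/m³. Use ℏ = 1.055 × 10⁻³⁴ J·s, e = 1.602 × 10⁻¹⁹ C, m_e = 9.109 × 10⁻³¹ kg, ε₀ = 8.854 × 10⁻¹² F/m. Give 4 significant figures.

2.540 × 10¹³ J/m³

One atomic unit of energy density: u_au = E_h/a₀³ = m_e⁴e¹⁰/((4πε₀)⁵ℏ⁸) = 2.929 × 10¹³ J/m³.
0.867 × 2.929 × 10¹³ J/m³ = 2.540 × 10¹³ J/m³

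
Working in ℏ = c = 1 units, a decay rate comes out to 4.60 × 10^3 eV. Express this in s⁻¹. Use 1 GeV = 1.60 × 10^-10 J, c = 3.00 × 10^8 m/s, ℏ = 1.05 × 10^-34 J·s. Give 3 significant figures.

A rate is [E]/ℏ; divide by ℏ.
1 GeV → 1/ℏ × (1 GeV in J) = 1.52 × 10^24 s⁻¹.
Convert the energy scale: 4.60 × 10^3 eV = 4.60 × 10^-6 GeV.
Result: 4.60 × 10^-6 × 1.52 × 10^24 = 7.01 × 10^18 s⁻¹.

7.01 × 10^18 s⁻¹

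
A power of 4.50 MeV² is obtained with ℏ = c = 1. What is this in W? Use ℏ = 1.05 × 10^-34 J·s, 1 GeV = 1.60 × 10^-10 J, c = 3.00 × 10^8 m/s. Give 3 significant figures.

1.10 × 10^9 W

Power is [E]/[T] = [E]²/ℏ.
1 GeV² → 1/ℏ × (1 GeV in J)² = 2.44 × 10^14 W.
Convert the energy scale: 4.50 MeV² = 4.50 × 10^-6 GeV².
Result: 4.50 × 10^-6 × 2.44 × 10^14 = 1.10 × 10^9 W.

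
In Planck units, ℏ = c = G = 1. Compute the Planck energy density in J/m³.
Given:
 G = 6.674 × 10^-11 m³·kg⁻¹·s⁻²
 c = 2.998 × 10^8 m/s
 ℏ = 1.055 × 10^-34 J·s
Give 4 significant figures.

4.632 × 10^113 J/m³

The unique combination of the constants set to 1 with dimensions of energy density is u_P = c⁷/(ℏG²).
  = 2.177 × 10^59 / 4.699 × 10^-55
  = 4.632 × 10^113 J/m³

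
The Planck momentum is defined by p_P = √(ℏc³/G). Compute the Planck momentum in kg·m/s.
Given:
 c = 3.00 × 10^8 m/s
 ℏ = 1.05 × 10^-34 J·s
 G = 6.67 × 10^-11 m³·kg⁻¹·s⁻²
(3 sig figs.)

6.52 kg·m/s

p_P = √(ℏc³/G)
  = √(42.5)
  = 6.52 kg·m/s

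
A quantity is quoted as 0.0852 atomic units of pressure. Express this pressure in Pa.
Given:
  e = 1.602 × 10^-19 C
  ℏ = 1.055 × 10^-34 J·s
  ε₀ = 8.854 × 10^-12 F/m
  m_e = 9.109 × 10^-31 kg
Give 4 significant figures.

One atomic unit of pressure: P_au = E_h/a₀³ = m_e⁴e¹⁰/((4πε₀)⁵ℏ⁸) = 2.929 × 10^13 Pa.
0.0852 × 2.929 × 10^13 Pa = 2.496 × 10^12 Pa

2.496 × 10^12 Pa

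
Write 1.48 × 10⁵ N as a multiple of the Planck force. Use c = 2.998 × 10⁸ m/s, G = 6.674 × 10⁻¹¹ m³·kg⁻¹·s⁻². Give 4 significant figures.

Planck force: F_P = c⁴/G = 1.210 × 10⁴⁴ N.
1.48 × 10⁵ / 1.210 × 10⁴⁴ = 1.223 × 10⁻³⁹

1.223 × 10⁻³⁹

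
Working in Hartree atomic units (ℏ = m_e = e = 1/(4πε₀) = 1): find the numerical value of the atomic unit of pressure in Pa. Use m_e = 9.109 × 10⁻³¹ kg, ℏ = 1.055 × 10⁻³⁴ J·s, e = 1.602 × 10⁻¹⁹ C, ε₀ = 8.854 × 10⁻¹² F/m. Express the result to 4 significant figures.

2.929 × 10¹³ Pa

From ℏ = m_e = e = 1/(4πε₀) = 1 the pressure scale is P_au = E_h/a₀³ = m_e⁴e¹⁰/((4πε₀)⁵ℏ⁸).
E_h = 4.354 × 10⁻¹⁸ J
a₀ = 5.297 × 10⁻¹¹ m
E_h/a₀³ = 2.929 × 10¹³ Pa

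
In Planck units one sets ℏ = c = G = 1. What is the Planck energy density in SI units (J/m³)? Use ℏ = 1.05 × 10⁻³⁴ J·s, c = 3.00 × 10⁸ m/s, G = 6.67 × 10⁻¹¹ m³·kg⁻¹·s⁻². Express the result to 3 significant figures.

u_P = c⁷/(ℏG²)
  = 2.19 × 10⁵⁹ / 4.67 × 10⁻⁵⁵
  = 4.68 × 10¹¹³ J/m³

4.68 × 10¹¹³ J/m³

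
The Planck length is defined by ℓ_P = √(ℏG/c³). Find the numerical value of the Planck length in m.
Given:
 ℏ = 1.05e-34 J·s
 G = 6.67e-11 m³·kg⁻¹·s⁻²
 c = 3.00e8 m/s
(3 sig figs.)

ℓ_P = √(ℏG/c³)
  = √(2.59e-70)
  = 1.61e-35 m

1.61e-35 m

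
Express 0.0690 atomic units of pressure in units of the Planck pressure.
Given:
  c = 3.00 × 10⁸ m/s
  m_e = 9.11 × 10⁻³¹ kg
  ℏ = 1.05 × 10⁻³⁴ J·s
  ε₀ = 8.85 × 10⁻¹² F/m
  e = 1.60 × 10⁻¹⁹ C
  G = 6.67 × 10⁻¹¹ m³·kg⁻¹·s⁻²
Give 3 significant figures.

atomic unit of pressure: P_au = E_h/a₀³ = m_e⁴e¹⁰/((4πε₀)⁵ℏ⁸) = 3.01 × 10¹³ Pa
Planck pressure: p_P = c⁷/(ℏG²) = 4.68 × 10¹¹³ Pa
0.0690 × 3.01 × 10¹³ / 4.68 × 10¹¹³ = 4.44 × 10⁻¹⁰²

4.44 × 10⁻¹⁰²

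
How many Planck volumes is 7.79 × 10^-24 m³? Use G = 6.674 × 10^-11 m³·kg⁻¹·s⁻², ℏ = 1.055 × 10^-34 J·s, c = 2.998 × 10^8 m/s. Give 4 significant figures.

1.844 × 10^81

Planck volume: V_P = (ℏG/c³)^(3/2) = 4.224 × 10^-105 m³.
7.79 × 10^-24 / 4.224 × 10^-105 = 1.844 × 10^81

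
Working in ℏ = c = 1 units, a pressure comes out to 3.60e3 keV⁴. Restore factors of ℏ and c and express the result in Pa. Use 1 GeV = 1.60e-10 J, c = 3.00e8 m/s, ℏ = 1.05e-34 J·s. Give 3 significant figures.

7.55e16 Pa

Pressure is [E]/[L]³ = [E]⁴/(ℏc)³.
1 GeV⁴ → 1/(ℏc)³ × (1 GeV in J)⁴ = 2.10e37 Pa.
Convert the energy scale: 3.60e3 keV⁴ = 3.60e-21 GeV⁴.
Result: 3.60e-21 × 2.10e37 = 7.55e16 Pa.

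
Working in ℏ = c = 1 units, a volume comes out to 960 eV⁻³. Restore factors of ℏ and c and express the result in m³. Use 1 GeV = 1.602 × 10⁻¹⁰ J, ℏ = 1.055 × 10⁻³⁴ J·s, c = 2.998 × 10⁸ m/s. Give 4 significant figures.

Volume is [L]³ = [E]⁻³·(ℏc)³.
1 GeV⁻³ → (ℏc)³ × (1 GeV in J)⁻³ = 7.696 × 10⁻⁴⁸ m³.
Convert the energy scale: 960 eV⁻³ = 9.60 × 10²⁹ GeV⁻³.
Result: 9.60 × 10²⁹ × 7.696 × 10⁻⁴⁸ = 7.388 × 10⁻¹⁸ m³.

7.388 × 10⁻¹⁸ m³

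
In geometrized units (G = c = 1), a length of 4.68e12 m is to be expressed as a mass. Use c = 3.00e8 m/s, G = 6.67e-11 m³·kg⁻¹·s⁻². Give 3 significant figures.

6.31e39 kg

Length → mass via c²/G.
4.68e12 m × (c²/G) = 6.31e39 kg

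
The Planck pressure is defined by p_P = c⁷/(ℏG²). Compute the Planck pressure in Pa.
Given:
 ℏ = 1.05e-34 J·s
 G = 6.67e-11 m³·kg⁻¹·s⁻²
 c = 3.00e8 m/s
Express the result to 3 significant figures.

4.68e113 Pa

p_P = c⁷/(ℏG²)
  = 2.19e59 / 4.67e-55
  = 4.68e113 Pa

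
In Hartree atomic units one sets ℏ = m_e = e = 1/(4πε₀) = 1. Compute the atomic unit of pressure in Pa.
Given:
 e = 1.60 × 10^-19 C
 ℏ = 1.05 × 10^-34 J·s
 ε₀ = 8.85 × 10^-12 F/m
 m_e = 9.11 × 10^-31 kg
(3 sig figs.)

P_au = E_h/a₀³ = m_e⁴e¹⁰/((4πε₀)⁵ℏ⁸)
E_h = 4.38 × 10^-18 J
a₀ = 5.26 × 10^-11 m
E_h/a₀³ = 3.01 × 10^13 Pa

3.01 × 10^13 Pa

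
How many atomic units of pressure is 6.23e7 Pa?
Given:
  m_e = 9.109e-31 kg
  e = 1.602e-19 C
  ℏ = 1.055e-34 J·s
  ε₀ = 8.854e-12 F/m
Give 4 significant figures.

atomic unit of pressure: P_au = E_h/a₀³ = m_e⁴e¹⁰/((4πε₀)⁵ℏ⁸) = 2.929e13 Pa.
6.23e7 / 2.929e13 = 2.127e-6

2.127e-6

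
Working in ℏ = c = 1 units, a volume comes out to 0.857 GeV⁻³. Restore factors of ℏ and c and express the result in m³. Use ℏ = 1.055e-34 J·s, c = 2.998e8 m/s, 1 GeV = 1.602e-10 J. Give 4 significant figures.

6.595e-48 m³

Volume is [L]³ = [E]⁻³·(ℏc)³.
1 GeV⁻³ → (ℏc)³ × (1 GeV in J)⁻³ = 7.696e-48 m³.
Result: 0.857 × 7.696e-48 = 6.595e-48 m³.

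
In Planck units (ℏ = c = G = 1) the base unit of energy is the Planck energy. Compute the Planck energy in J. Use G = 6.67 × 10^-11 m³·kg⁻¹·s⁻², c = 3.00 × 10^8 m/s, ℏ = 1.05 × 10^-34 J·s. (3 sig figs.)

E_P = √(ℏc⁵/G)
  = √(3.83 × 10^18)
  = 1.96 × 10^9 J

1.96 × 10^9 J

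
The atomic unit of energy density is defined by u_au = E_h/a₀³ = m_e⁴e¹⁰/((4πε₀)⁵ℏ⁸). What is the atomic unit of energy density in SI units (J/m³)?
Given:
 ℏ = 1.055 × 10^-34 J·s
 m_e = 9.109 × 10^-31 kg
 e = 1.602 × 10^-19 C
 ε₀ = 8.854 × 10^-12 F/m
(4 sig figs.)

u_au = E_h/a₀³ = m_e⁴e¹⁰/((4πε₀)⁵ℏ⁸)
E_h = 4.354 × 10^-18 J
a₀ = 5.297 × 10^-11 m
E_h/a₀³ = 2.929 × 10^13 J/m³

2.929 × 10^13 J/m³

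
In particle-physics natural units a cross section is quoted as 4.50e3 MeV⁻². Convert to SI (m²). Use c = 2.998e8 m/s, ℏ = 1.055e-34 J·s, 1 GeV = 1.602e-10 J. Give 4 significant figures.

Area is [L]² = [E]⁻²·(ℏc)²; restore (ℏc)².
1 GeV⁻² → (ℏc)² × (1 GeV in J)⁻² = 3.898e-32 m².
Convert the energy scale: 4.50e3 MeV⁻² = 4.50e9 GeV⁻².
Result: 4.50e9 × 3.898e-32 = 1.754e-22 m².

1.754e-22 m²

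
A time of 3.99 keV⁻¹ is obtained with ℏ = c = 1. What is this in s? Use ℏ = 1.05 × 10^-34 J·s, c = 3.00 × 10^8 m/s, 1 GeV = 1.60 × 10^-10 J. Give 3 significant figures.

A time is [E]⁻¹ in ℏ=c=1; restore one factor of ℏ.
1 GeV⁻¹ → ℏ × (1 GeV in J)⁻¹ = 6.56 × 10^-25 s.
Convert the energy scale: 3.99 keV⁻¹ = 3.99 × 10^6 GeV⁻¹.
Result: 3.99 × 10^6 × 6.56 × 10^-25 = 2.62 × 10^-18 s.

2.62 × 10^-18 s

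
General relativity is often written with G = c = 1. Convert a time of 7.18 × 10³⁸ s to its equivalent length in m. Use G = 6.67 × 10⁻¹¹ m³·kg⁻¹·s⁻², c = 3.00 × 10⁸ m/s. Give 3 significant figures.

2.15 × 10⁴⁷ m

Time → length via c.
7.18 × 10³⁸ s × (c) = 2.15 × 10⁴⁷ m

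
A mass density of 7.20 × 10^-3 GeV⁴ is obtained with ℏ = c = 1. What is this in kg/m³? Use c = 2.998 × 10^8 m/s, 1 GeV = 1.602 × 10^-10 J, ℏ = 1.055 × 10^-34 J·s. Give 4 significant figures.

1.668 × 10^18 kg/m³

Mass density is [E]/(c²[L]³) = [E]⁴/(ℏ³c⁵).
1 GeV⁴ → 1/(ℏ³c⁵) × (1 GeV in J)⁴ = 2.316 × 10^20 kg/m³.
Result: 7.20 × 10^-3 × 2.316 × 10^20 = 1.668 × 10^18 kg/m³.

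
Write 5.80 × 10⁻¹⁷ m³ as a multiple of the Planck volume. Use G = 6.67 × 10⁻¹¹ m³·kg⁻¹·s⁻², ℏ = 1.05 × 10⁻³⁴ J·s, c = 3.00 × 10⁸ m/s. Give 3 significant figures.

1.39 × 10⁸⁸

Planck volume: V_P = (ℏG/c³)^(3/2) = 4.18 × 10⁻¹⁰⁵ m³.
5.80 × 10⁻¹⁷ / 4.18 × 10⁻¹⁰⁵ = 1.39 × 10⁸⁸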